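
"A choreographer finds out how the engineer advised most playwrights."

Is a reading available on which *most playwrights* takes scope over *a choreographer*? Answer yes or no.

No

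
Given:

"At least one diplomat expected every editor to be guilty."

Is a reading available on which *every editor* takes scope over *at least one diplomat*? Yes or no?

Yes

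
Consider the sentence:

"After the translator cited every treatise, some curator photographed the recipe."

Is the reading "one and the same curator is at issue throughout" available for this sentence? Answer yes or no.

This is the *some curator* > *every treatise* reading.
Nothing needs to raise out of an island for *some curator* > *every treatise*: *some curator* takes scope from its matrix position over the clause containing *every treatise*.

Yes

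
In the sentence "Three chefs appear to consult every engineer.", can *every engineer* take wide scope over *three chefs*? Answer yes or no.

Infinitival complements of raising predicates do not block QR; *every engineer* and *three chefs* are effectively clausemates.
QR within a single clause is free, so the lower quantifier may take scope over the higher one.
So *every engineer* > *three chefs* is among the available readings.

Yes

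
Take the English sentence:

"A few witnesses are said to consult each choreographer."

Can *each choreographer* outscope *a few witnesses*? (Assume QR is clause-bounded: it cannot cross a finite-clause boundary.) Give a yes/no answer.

Yes

*each choreographer* is the object of the infinitival complement of a raising predicate; raising infinitives are transparent for QR, so the two DPs are in effect clausemates.
Ordinary QR to a clause-peripheral position gives the wide-scope LF for the lower DP.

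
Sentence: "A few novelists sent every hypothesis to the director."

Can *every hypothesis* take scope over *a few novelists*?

*a few novelists* and *every hypothesis* are co-arguments of the matrix verb, with nothing but a clause-internal boundary between them.
Since no island is crossed, the inverse ordering is licensed alongside surface scope.

Yes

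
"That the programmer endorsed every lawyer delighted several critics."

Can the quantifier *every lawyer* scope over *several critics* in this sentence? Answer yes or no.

No

The DP *every lawyer* is contained in the sentential subject *that the programmer endorsed every lawyer*.
The Sentential Subject Constraint rules out raising the quantifier out of the that-clause subject.
The ordering *every lawyer* > *several critics* is therefore underivable.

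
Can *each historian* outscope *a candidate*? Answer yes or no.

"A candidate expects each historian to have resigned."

Yes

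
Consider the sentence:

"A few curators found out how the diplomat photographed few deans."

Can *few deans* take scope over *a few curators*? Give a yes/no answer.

The target quantifier *few deans* is part of the embedded question *how the diplomat photographed few deans*.
QR across an interrogative CP boundary is ruled out as a wh-island violation.
Hence only narrow scope for *few deans* (under *a few curators*) survives.

No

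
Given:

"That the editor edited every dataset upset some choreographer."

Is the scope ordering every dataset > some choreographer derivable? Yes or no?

*every dataset* is embedded in the sentential subject *that the editor edited every dataset*.
Clausal subjects are scope islands; QR from inside the subject into the matrix is barred.
*every dataset* > *some choreographer* would require crossing that boundary, which is illicit.

No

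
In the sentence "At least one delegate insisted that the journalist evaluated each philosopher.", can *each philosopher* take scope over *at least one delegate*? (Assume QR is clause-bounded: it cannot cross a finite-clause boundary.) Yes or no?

The DP *each philosopher* is contained in the finite complement clause *that the journalist evaluated each philosopher*.
QR is clause-bounded, so the finite complement is a scope island for the embedded quantifier.
The inverse ordering *each philosopher* > *at least one delegate* is therefore underivable.
(Only the surface reading survives: one fixed delegate with respect to all the relevant philosophers.)

No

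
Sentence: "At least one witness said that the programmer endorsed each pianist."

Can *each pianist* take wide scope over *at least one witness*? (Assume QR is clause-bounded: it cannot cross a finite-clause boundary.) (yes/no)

*each pianist* is embedded in the finite complement clause *that the programmer endorsed each pianist*.
Given the clause-boundedness assumption, QR cannot cross the finite CP into the matrix.
So the wide-scope reading for *each pianist* is blocked.

No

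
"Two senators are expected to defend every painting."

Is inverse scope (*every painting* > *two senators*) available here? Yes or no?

Yes

Infinitival complements of raising predicates do not block QR; *every painting* and *two senators* are effectively clausemates.
Clause-internal QR can adjoin the lower DP above the subject, yielding the inverse reading.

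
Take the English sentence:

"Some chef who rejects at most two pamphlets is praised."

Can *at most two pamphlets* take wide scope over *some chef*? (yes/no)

*at most two pamphlets* is embedded in the relative clause *who rejects at most two pamphlets*.
A relative clause is a scope island — quantifier raising cannot cross its boundary.
There is no licit LF on which *at most two pamphlets* c-commands *some chef*.

No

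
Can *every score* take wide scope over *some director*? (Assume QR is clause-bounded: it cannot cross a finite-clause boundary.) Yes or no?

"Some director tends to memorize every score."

Yes

Infinitival complements of raising predicates do not block QR; *every score* and *some director* are effectively clausemates.
Nothing blocks QR of the lower DP to a position above the higher one, so inverse scope is available.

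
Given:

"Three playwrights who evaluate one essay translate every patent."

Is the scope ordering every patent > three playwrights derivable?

*every patent* sits in the matrix clause, not in the relative clause on *three playwrights*.
No island intervenes, so both surface and inverse scope are derivable.
The sentence is scopally ambiguous between *three playwrights* > *every patent* and *every patent* > *three playwrights*.

Yes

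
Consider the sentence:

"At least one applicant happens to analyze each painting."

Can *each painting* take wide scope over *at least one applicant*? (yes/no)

Infinitival complements of raising predicates do not block QR; *each painting* and *at least one applicant* are effectively clausemates.
QR within a single clause is free, so the lower quantifier may take scope over the higher one.

Yes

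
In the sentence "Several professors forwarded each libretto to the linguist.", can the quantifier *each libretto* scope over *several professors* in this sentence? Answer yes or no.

Yes

*each libretto* and *several professors* are in the same minimal clause.
No island intervenes, so both surface and inverse scope are derivable.
So *each libretto* > *several professors* is among the available readings.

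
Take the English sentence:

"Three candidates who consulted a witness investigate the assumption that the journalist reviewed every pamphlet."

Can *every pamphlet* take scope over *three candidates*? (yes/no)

No

*every pamphlet* occurs within the complex NP *the assumption that the journalist reviewed every pamphlet*.
A that-clause complement to a noun is an island; QR cannot cross the NP boundary.
*every pamphlet* > *three candidates* would require crossing that boundary, which is illicit.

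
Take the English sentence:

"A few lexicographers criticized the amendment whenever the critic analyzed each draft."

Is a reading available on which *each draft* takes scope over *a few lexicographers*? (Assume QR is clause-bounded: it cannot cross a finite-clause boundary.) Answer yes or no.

No

*each draft* sits inside the adjunct clause *whenever the critic analyzed each draft*.
The adjunct-island constraint bars QR out of an adverbial clause.
So *each draft* cannot raise high enough to outscope *a few lexicographers*; only the surface ordering *a few lexicographers* > *each draft* is available.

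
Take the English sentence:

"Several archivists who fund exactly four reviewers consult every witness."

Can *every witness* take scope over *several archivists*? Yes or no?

Yes

The relative clause *who fund exactly four reviewers* modifies *several archivists*, but *every witness* is not inside that relative clause — it is an argument of the matrix verb.
No island intervenes, so both surface and inverse scope are derivable.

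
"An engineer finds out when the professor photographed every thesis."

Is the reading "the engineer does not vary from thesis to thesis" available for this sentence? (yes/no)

Yes

That reading corresponds to *an engineer* > *every thesis*.
Surface scope (*an engineer* > *every thesis*) is always derivable; islands only block QR, not in-situ interpretation.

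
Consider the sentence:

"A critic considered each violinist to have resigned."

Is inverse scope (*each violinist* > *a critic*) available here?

The ECM infinitive is scope-transparent — *each violinist* is free to raise above *a critic*.
Since no island is crossed, the inverse ordering is licensed alongside surface scope.

Yes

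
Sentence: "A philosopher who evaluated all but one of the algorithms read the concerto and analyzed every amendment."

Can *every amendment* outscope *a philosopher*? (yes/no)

No

The target quantifier *every amendment* is part of one conjunct of the coordinate structure (*analyzed every amendment*).
QR out of a conjunct would have to apply non-ATB, which the CSC forbids.
*every amendment* > *a philosopher* would require crossing that boundary, which is illicit.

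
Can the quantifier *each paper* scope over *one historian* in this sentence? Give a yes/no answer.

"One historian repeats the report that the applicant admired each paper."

Structurally, *each paper* is inside the complex NP *the report that the applicant admired each paper*.
The complex NP is opaque for QR — the quantifier is frozen inside the noun's complement.
The inverse ordering *each paper* > *one historian* is therefore underivable.

No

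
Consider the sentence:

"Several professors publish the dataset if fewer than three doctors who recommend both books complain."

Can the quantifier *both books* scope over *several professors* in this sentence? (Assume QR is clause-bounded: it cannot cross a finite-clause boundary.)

Structurally, *both books* is inside the relative clause *who recommend both books*, which is itself inside the adjunct *if fewer than three doctors who recommend both books complain*.
Both the relative clause and the enclosing adjunct are scope islands; QR cannot cross either.
Hence only narrow scope for *both books* (under *several professors*) survives.

No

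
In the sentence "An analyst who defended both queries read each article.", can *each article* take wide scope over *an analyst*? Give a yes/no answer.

Yes

The relative clause *who defended both queries* modifies *an analyst*, but *each article* is not inside that relative clause — it is an argument of the matrix verb.
With no island boundary between them, the object can take inverse scope over the subject via ordinary QR within the clause.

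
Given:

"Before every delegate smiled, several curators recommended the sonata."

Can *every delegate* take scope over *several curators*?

*every delegate* sits inside the adjunct clause *before every delegate smiled*.
Scope out of an adjunct clause is unavailable: QR respects the adjunct-island constraint.
*every delegate* is confined to the island and cannot take scope over *several curators*.

No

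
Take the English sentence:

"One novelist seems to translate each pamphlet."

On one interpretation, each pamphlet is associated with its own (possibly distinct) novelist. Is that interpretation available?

The paraphrase describes the scope ordering *each pamphlet* > *one novelist*.
The matrix predicate is a raising verb, whose infinitival complement is not a scope island — *each pamphlet* can QR into the matrix clause.
QR within a single clause is free, so the lower quantifier may take scope over the higher one.

Yes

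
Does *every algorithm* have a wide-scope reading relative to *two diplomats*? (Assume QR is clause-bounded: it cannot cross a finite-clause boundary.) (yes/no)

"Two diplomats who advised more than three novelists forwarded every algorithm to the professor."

The RC *who advised more than three novelists* is an island, but *every algorithm* is not inside it — it is the matrix object, a clausemate of *two diplomats*.
Clause-internal QR can adjoin the lower DP above the subject, yielding the inverse reading.

Yes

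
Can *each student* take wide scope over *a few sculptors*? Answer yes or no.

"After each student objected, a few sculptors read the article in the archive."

No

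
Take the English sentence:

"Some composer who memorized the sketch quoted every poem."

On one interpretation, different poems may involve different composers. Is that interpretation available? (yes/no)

That reading corresponds to *every poem* > *some composer*.
The relative clause *who memorized the sketch* modifies *some composer*, but *every poem* is not inside that relative clause — it is an argument of the matrix verb.
QR within a single clause is free, so the lower quantifier may take scope over the higher one.

Yes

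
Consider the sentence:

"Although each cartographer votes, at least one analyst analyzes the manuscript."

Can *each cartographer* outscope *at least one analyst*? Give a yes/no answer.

No

Structurally, *each cartographer* is inside the adjunct clause *although each cartographer votes*.
Adjuncts are opaque for quantifier raising; a quantifier in an adjunct stays inside it.
So *each cartographer* cannot raise to a position above *at least one analyst*.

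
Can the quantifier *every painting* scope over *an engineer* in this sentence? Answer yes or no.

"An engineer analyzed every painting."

*an engineer* and *every painting* are co-arguments of the matrix verb, with nothing but a clause-internal boundary between them.
QR within a single clause is free, so the lower quantifier may take scope over the higher one.
So *every painting* > *an engineer* is among the available readings.

Yes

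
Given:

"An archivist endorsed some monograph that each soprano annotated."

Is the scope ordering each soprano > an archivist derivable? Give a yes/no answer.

The target quantifier *each soprano* is part of the relative clause *that each soprano annotated* modifying *some monograph*.
The relative clause forms an island for QR, so the quantifier is confined to the head noun's restrictor.
*each soprano* > *an archivist* would require crossing that boundary, which is illicit.

No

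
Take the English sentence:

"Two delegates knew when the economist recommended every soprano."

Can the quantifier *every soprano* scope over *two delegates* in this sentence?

No

The target quantifier *every soprano* is part of the embedded question *when the economist recommended every soprano*.
An indirect question is a wh-island; the filled [Spec,CP] blocks QR across the CP edge.
There is no licit LF on which *every soprano* c-commands *two delegates*.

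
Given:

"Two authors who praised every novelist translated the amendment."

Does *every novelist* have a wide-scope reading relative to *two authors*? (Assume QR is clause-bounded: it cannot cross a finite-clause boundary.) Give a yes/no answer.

No

The DP *every novelist* is contained in the relative clause *who praised every novelist*.
Quantifiers inside a relative clause are trapped there; the RC boundary blocks QR.
The inverse ordering *every novelist* > *two authors* is therefore underivable.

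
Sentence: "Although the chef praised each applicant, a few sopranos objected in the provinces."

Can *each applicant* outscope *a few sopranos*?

Structurally, *each applicant* is inside the adjunct clause *although the chef praised each applicant*.
Adverbial clauses are not L-marked, so they are barriers for QR — the quantifier cannot escape the adjunct.
So the wide-scope reading for *each applicant* is blocked.

No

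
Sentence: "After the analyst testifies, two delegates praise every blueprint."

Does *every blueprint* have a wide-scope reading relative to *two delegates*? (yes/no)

Yes

Although there is an adjunct clause, *every blueprint* is in the main clause, not inside the adjunct.
No island intervenes, so both surface and inverse scope are derivable.
So *every blueprint* > *two delegates* is among the available readings.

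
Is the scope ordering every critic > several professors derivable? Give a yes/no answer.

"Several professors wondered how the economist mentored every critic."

*every critic* sits inside the embedded question *how the economist mentored every critic*.
QR across an interrogative CP boundary is ruled out as a wh-island violation.
So *every critic* cannot raise high enough to outscope *several professors*; only the surface ordering *several professors* > *every critic* is available.

No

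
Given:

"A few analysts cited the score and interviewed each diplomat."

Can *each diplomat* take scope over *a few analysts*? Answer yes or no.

No

*each diplomat* is embedded in one conjunct of the coordinate structure (*interviewed each diplomat*).
Coordinate structures are islands for non-across-the-board movement, QR included.
So *each diplomat* cannot raise high enough to outscope *a few analysts*; only the surface ordering *a few analysts* > *each diplomat* is available.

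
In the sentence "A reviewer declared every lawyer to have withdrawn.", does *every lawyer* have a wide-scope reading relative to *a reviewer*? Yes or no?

Yes

ECM infinitives lack a CP barrier, so *every lawyer* can QR over the matrix subject *a reviewer*.
Since no island is crossed, the inverse ordering is licensed alongside surface scope.
The sentence is scopally ambiguous between *a reviewer* > *every lawyer* and *every lawyer* > *a reviewer*.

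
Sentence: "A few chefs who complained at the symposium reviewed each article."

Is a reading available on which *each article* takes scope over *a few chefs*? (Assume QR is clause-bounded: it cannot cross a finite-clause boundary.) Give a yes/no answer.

Yes

*each article* sits in the matrix clause, not in the relative clause on *a few chefs*.
Nothing blocks QR of the lower DP to a position above the higher one, so inverse scope is available.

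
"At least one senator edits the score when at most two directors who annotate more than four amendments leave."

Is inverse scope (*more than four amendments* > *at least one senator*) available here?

No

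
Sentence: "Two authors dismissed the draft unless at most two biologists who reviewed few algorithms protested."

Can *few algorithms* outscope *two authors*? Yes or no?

*few algorithms* is embedded in the relative clause *who reviewed few algorithms*, which is itself inside the adjunct *unless at most two biologists who reviewed few algorithms protested*.
Both the relative clause and the enclosing adjunct are scope islands; QR cannot cross either.
*few algorithms* is confined to the island and cannot take scope over *two authors*.

No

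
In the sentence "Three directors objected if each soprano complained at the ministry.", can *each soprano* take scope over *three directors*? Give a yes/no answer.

The DP *each soprano* is contained in the adjunct clause *if each soprano complained at the ministry*.
Adjunct clauses are scope islands: a quantifier inside an adjunct cannot raise into the matrix clause.
The inverse ordering *each soprano* > *three directors* is therefore underivable.

No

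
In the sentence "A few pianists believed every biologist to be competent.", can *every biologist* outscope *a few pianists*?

Yes

This is an ECM construction: *every biologist* is the infinitival subject, Case-marked by the matrix verb, and the infinitive is transparent for QR.
With no island boundary between them, the object can take inverse scope over the subject via ordinary QR within the clause.
The sentence is scopally ambiguous between *a few pianists* > *every biologist* and *every biologist* > *a few pianists*.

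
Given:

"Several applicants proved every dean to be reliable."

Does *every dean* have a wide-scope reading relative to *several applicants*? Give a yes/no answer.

*every dean* is an ECM subject; ECM complements are not islands, and the embedded quantifier may take matrix scope.
Nothing blocks QR of the lower DP to a position above the higher one, so inverse scope is available.
So *every dean* > *several applicants* is among the available readings.

Yes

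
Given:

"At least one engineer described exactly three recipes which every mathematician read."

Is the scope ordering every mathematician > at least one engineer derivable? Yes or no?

Structurally, *every mathematician* is inside the relative clause *which every mathematician read* modifying *exactly three recipes*.
QR out of a relative clause is ruled out by the relative-clause island constraint.
Hence only narrow scope for *every mathematician* (under *at least one engineer*) survives.

No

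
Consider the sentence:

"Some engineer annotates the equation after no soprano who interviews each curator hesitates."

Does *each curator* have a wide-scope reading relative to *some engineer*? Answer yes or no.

No

Structurally, *each curator* is inside the relative clause *who interviews each curator*, which is itself inside the adjunct *after no soprano who interviews each curator hesitates*.
Both the relative clause and the enclosing adjunct are scope islands; QR cannot cross either.
*each curator* is confined to the island and cannot take scope over *some engineer*.
(Only the surface reading survives: one fixed engineer with respect to all the relevant curators.)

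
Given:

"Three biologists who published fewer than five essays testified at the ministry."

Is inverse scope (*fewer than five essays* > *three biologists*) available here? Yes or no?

*fewer than five essays* is embedded in the relative clause *who published fewer than five essays*.
The relative clause forms an island for QR, so the quantifier is confined to the head noun's restrictor.
*fewer than five essays* is confined to the island and cannot take scope over *three biologists*.

No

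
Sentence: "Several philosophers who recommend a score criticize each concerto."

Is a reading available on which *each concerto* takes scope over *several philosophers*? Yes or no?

Although the sentence contains a relative clause (*who recommend a score*), *each concerto* is outside it, in the matrix VP.
Ordinary QR to a clause-peripheral position gives the wide-scope LF for the lower DP.

Yes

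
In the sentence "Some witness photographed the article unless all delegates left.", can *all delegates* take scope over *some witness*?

*all delegates* occurs within the adjunct clause *unless all delegates left*.
Since the clause is an adjunct (not a complement), the Adjunct Condition blocks QR across its edge.
The inverse ordering *all delegates* > *some witness* is therefore underivable.
(Only the surface reading survives: one fixed witness with respect to all the relevant delegates.)

No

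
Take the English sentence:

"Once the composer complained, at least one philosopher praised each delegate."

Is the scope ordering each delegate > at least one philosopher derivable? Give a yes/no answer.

Yes

*each delegate* is a matrix argument; the adjunct is an island but the target quantifier is outside it.
QR within a single clause is free, so the lower quantifier may take scope over the higher one.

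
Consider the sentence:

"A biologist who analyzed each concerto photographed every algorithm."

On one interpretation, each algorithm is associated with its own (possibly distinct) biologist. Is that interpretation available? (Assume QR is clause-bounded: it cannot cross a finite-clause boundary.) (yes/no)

Yes

That reading corresponds to *every algorithm* > *a biologist*.
The relative clause *who analyzed each concerto* modifies *a biologist*, but *every algorithm* is not inside that relative clause — it is an argument of the matrix verb.
Ordinary QR to a clause-peripheral position gives the wide-scope LF for the lower DP.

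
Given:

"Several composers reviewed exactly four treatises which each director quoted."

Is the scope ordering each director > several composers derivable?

No

Structurally, *each director* is inside the relative clause *which each director quoted* modifying *exactly four treatises*.
Relative clauses are scope islands: a quantifier cannot QR out of a relative clause to take scope in the matrix clause.
The inverse ordering *each director* > *several composers* is therefore underivable.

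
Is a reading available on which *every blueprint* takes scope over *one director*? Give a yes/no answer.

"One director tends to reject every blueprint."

*every blueprint* is the object of the infinitival complement of a raising predicate; raising infinitives are transparent for QR, so the two DPs are in effect clausemates.
Ordinary QR to a clause-peripheral position gives the wide-scope LF for the lower DP.

Yes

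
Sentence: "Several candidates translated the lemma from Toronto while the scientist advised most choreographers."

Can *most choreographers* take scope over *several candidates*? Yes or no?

Structurally, *most choreographers* is inside the adjunct clause *while the scientist advised most choreographers*.
Scope out of an adjunct clause is unavailable: QR respects the adjunct-island constraint.
*most choreographers* is confined to the island and cannot take scope over *several candidates*.

No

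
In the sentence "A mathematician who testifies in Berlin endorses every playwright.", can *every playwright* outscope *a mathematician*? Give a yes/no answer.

Yes

The RC *who testifies in Berlin* is an island, but *every playwright* is not inside it — it is the matrix object, a clausemate of *a mathematician*.
With no island boundary between them, the object can take inverse scope over the subject via ordinary QR within the clause.
The sentence is scopally ambiguous between *a mathematician* > *every playwright* and *every playwright* > *a mathematician*.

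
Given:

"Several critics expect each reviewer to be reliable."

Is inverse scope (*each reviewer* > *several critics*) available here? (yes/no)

Yes

ECM infinitives lack a CP barrier, so *each reviewer* can QR over the matrix subject *several critics*.
Ordinary QR to a clause-peripheral position gives the wide-scope LF for the lower DP.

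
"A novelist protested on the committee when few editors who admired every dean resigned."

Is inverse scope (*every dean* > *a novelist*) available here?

*every dean* is embedded in the relative clause *who admired every dean*, which is itself inside the adjunct *when few editors who admired every dean resigned*.
Even if one barrier were somehow void, the other would still block QR.
Hence only narrow scope for *every dean* (under *a novelist*) survives.
(Only the surface reading survives: one fixed novelist with respect to all the relevant deans.)

No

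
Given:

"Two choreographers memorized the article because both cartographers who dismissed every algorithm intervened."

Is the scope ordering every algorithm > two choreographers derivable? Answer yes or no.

No

The DP *every algorithm* is contained in the relative clause *who dismissed every algorithm*, which is itself inside the adjunct *because both cartographers who dismissed every algorithm intervened*.
Nested islands: the RC island is itself inside an adjunct island, so wide scope is doubly excluded.
The inverse ordering *every algorithm* > *two choreographers* is therefore underivable.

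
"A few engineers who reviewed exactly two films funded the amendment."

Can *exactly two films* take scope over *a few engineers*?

*exactly two films* sits inside the relative clause *who reviewed exactly two films*.
Quantifiers inside a relative clause are trapped there; the RC boundary blocks QR.
Hence only narrow scope for *exactly two films* (under *a few engineers*) survives.

No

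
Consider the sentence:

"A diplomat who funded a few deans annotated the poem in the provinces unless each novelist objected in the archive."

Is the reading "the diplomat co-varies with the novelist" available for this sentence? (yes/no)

No

This is the *each novelist* > *a diplomat* reading.
*each novelist* sits inside the adjunct clause *unless each novelist objected in the archive*.
Adjuncts are opaque for quantifier raising; a quantifier in an adjunct stays inside it.
The inverse ordering *each novelist* > *a diplomat* is therefore underivable.
(Only the surface reading survives: one fixed diplomat with respect to all the relevant novelists.)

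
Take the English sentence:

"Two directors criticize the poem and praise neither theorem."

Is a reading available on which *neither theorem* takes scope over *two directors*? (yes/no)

Structurally, *neither theorem* is inside one conjunct of the coordinate structure (*praise neither theorem*).
Coordinate structures are islands for non-across-the-board movement, QR included.
The inverse ordering *neither theorem* > *two directors* is therefore underivable.

No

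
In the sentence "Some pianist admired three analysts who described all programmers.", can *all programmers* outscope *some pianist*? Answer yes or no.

*all programmers* sits inside the relative clause *who described all programmers* modifying *three analysts*.
The relative clause forms an island for QR, so the quantifier is confined to the head noun's restrictor.
So *all programmers* cannot raise to a position above *some pianist*.

No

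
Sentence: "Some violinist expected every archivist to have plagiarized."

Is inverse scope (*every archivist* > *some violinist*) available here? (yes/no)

This is an ECM construction: *every archivist* is the infinitival subject, Case-marked by the matrix verb, and the infinitive is transparent for QR.
Ordinary QR to a clause-peripheral position gives the wide-scope LF for the lower DP.

Yes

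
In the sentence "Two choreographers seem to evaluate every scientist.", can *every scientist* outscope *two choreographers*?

Raising constructions are monoclausal for scope purposes; *every scientist* is not separated from *two choreographers* by any island.
Nothing blocks QR of the lower DP to a position above the higher one, so inverse scope is available.
The sentence is scopally ambiguous between *two choreographers* > *every scientist* and *every scientist* > *two choreographers*.

Yes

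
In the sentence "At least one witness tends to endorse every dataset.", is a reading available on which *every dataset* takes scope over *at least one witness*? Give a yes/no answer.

Yes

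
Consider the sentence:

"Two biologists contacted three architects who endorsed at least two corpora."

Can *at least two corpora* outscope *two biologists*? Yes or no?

*at least two corpora* sits inside the relative clause *who endorsed at least two corpora* modifying *three architects*.
Relative clauses block scope extraction: QR cannot target a position outside the modified NP.
*at least two corpora* > *two biologists* would require crossing that boundary, which is illicit.

No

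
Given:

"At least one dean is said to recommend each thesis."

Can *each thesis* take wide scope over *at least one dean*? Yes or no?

Yes

*each thesis* is inside a raising infinitive, which is transparent to QR (no CP barrier), so it behaves as a matrix argument.
With no island boundary between them, the object can take inverse scope over the subject via ordinary QR within the clause.
The sentence is scopally ambiguous between *at least one dean* > *each thesis* and *each thesis* > *at least one dean*.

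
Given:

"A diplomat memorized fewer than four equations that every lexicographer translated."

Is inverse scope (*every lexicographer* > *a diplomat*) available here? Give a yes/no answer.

The DP *every lexicographer* is contained in the relative clause *that every lexicographer translated* modifying *fewer than four equations*.
Relative clauses block scope extraction: QR cannot target a position outside the modified NP.
There is no licit LF on which *every lexicographer* c-commands *a diplomat*.

No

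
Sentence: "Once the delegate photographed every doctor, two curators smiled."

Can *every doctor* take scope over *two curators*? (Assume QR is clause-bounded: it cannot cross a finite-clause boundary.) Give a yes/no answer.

*every doctor* is embedded in the adjunct clause *once the delegate photographed every doctor*.
Since the clause is an adjunct (not a complement), the Adjunct Condition blocks QR across its edge.
There is no licit LF on which *every doctor* c-commands *two curators*.

No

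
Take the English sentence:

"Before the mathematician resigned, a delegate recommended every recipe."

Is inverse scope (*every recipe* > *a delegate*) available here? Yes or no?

Neither queried DP is inside the adjunct, so the adjunct-island constraint does not apply.
Ordinary QR to a clause-peripheral position gives the wide-scope LF for the lower DP.
The sentence is scopally ambiguous between *a delegate* > *every recipe* and *every recipe* > *a delegate*.

Yes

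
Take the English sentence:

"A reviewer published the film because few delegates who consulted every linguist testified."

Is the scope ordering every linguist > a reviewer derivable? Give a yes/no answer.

*every linguist* sits inside the relative clause *who consulted every linguist*, which is itself inside the adjunct *because few delegates who consulted every linguist testified*.
The quantifier would have to escape first the RC and then the adjunct — two independent island violations.
Hence only narrow scope for *every linguist* (under *a reviewer*) survives.
(Only the surface reading survives: one fixed reviewer with respect to all the relevant linguists.)

No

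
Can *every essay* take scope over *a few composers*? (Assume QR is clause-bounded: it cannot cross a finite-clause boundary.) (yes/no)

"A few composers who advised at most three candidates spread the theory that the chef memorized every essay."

The target quantifier *every essay* is part of the complex NP *the theory that the chef memorized every essay*.
Since the clause is the complement of a nominal head, the CNPC blocks scope extraction.
So *every essay* cannot raise to a position above *a few composers*.

No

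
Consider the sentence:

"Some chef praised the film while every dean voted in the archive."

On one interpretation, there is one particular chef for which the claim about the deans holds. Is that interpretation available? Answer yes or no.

Yes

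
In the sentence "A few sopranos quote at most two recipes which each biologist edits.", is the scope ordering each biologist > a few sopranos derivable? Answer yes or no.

No

The DP *each biologist* is contained in the relative clause *which each biologist edits* modifying *at most two recipes*.
The relative clause forms an island for QR, so the quantifier is confined to the head noun's restrictor.
*each biologist* > *a few sopranos* would require crossing that boundary, which is illicit.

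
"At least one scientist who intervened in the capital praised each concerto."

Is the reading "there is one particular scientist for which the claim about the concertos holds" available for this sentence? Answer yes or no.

Yes

The paraphrase describes the scope ordering *at least one scientist* > *each concerto*.
That is the surface-scope ordering, which is always one of the available readings — island constraints only ever restrict inverse scope.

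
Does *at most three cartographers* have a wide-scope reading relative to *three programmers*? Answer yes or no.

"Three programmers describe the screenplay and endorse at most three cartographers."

No

*at most three cartographers* sits inside one conjunct of the coordinate structure (*endorse at most three cartographers*).
A quantifier cannot raise out of one conjunct of a coordination across the whole coordinate structure — the CSC applies to QR.
So *at most three cartographers* cannot raise to a position above *three programmers*.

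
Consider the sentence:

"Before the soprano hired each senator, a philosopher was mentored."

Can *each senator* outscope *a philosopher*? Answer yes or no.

The DP *each senator* is contained in the adjunct clause *before the soprano hired each senator*.
Adverbial clauses are not L-marked, so they are barriers for QR — the quantifier cannot escape the adjunct.
So the wide-scope reading for *each senator* is blocked.

No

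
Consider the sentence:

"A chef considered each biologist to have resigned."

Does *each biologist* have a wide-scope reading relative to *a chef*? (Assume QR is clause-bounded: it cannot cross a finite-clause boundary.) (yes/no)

Yes

ECM infinitives lack a CP barrier, so *each biologist* can QR over the matrix subject *a chef*.
Nothing blocks QR of the lower DP to a position above the higher one, so inverse scope is available.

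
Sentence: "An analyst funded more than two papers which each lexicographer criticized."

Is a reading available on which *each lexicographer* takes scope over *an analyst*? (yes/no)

The target quantifier *each lexicographer* is part of the relative clause *which each lexicographer criticized* modifying *more than two papers*.
A relative clause is a scope island — quantifier raising cannot cross its boundary.
*each lexicographer* > *an analyst* would require crossing that boundary, which is illicit.

No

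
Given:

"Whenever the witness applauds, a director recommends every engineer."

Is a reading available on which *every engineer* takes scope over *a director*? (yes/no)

*every engineer* is a matrix argument; the adjunct is an island but the target quantifier is outside it.
Clause-internal QR can adjoin the lower DP above the subject, yielding the inverse reading.

Yes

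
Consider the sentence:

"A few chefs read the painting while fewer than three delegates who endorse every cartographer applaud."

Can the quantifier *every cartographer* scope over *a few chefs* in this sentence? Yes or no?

No

*every cartographer* sits inside the relative clause *who endorse every cartographer*, which is itself inside the adjunct *while fewer than three delegates who endorse every cartographer applaud*.
The quantifier would have to escape first the RC and then the adjunct — two independent island violations.
So the wide-scope reading for *every cartographer* is blocked.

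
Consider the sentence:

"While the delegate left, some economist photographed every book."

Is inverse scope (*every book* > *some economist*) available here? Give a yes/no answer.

The adjunct clause does not contain *every book*, which is the matrix object.
No island intervenes, so both surface and inverse scope are derivable.

Yes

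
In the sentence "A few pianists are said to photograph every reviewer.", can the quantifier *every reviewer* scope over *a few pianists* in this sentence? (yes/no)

*every reviewer* is the object of the infinitival complement of a raising predicate; raising infinitives are transparent for QR, so the two DPs are in effect clausemates.
QR within a single clause is free, so the lower quantifier may take scope over the higher one.
The sentence is scopally ambiguous between *a few pianists* > *every reviewer* and *every reviewer* > *a few pianists*.

Yes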